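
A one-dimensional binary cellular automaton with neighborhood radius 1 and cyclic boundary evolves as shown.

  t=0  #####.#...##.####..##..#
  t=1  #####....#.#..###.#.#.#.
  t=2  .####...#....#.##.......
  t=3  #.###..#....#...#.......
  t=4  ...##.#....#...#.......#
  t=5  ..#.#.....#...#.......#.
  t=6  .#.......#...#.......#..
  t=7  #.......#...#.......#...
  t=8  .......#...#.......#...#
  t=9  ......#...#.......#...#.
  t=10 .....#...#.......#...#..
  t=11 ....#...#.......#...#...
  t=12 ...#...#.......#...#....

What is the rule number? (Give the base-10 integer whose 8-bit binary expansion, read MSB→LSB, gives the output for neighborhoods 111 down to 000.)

  [7] ### => #  t=0,i=0
  [6] ##. => #  t=0,i=4
  [5] #.# => .  t=0,i=5
  [4] #.. => .  t=0,i=7
  [3] .## => .  t=0,i=10
  [2] .#. => .  t=0,i=6
  [1] ..# => #  t=0,i=9
  [0] ... => .  t=0,i=8
  bits 11000010 = 194

194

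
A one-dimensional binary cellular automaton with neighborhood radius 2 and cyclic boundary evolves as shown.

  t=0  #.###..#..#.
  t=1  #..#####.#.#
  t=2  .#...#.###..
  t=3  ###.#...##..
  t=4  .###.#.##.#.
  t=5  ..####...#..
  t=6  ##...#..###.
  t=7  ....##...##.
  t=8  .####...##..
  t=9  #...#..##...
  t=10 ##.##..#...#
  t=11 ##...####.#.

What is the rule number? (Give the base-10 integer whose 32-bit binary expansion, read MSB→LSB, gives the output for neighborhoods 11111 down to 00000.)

  #####|#  b31=1 t=1,i=5
  ####.|.  b30=0 t=1,i=6
  ###.#|#  b29=1 t=1,i=7
  ###..|#  b28=1 t=0,i=4
  ##.##|.  b27=0 t=6,i=11
  ##.#.|#  b26=1 t=1,i=8
  ##..#|#  b25=1 t=0,i=5
  ##...|.  b24=0 t=2,i=10
  #.###|.  b23=0 t=0,i=2
  #.##.|.  b22=0 t=1,i=11
  #.#.#|#  b21=1 t=0,i=0
  #.#..|.  b20=0 t=3,i=4
  #..##|.  b19=0 t=1,i=2
  #..#.|#  b18=1 t=0,i=6
  #...#|.  b17=0 t=2,i=3
  #....|.  b16=0 t=5,i=11
  .####|.  b15=0 t=1,i=4
  .###.|#  b14=1 t=0,i=3
  .##.#|.  b13=0 t=4,i=8
  .##..|.  b12=0 t=1,i=0
  .#.##|.  b11=0 t=0,i=1
  .#.#.|#  b10=1 t=0,i=11
  .#..#|.  b9=0 t=0,i=8
  .#...|#  b8=1 t=2,i=2
  ..###|.  b7=0 t=1,i=3
  ..##.|#  b6=1 t=3,i=8
  ..#.#|.  b5=0 t=0,i=10
  ..#..|#  b4=1 t=0,i=7
  ...##|#  b3=1 t=3,i=7
  ...#.|#  b2=1 t=2,i=0
  ....#|#  b1=1 t=5,i=0
  .....|#  b0=1 t=7,i=1
  bits 10110110001001000100010101011111 = 3055830367

3055830367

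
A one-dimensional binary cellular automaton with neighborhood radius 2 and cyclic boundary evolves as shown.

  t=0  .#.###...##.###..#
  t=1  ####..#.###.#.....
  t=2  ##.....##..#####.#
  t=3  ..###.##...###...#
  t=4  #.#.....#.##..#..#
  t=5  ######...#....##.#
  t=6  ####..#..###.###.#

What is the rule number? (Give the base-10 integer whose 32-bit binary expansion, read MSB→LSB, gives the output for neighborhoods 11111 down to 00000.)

2243014617

  #####|#  b31=1 t=2,i=13
  ####.|.  b30=0 t=1,i=2
  ###.#|.  b29=0 t=1,i=10
  ###..|.  b28=0 t=0,i=5
  ##.##|.  b27=0 t=0,i=11
  ##.#.|#  b26=1 t=1,i=11
  ##..#|.  b25=0 t=0,i=15
  ##...|#  b24=1 t=0,i=6
  #.###|#  b23=1 t=0,i=3
  #.##.|.  b22=0 t=3,i=6
  #.#.#|#  b21=1 t=0,i=1
  #.#..|#  b20=1 t=1,i=12
  #..##|.  b19=0 t=2,i=10
  #..#.|.  b18=0 t=0,i=16
  #...#|.  b17=0 t=0,i=7
  #....|#  b16=1 t=1,i=14
  .####|#  b15=1 t=1,i=1
  .###.|.  b14=0 t=0,i=4
  .##.#|#  b13=1 t=0,i=10
  .##..|.  b12=0 t=2,i=8
  .#.##|#  b11=1 t=0,i=2
  .#.#.|#  b10=1 t=0,i=0
  .#..#|#  b9=1 t=3,i=0
  .#...|#  b8=1 t=1,i=13
  ..###|#  b7=1 t=1,i=0
  ..##.|#  b6=1 t=0,i=9
  ..#.#|.  b5=0 t=0,i=17
  ..#..|#  b4=1 t=3,i=17
  ...##|#  b3=1 t=0,i=8
  ...#.|.  b2=0 t=3,i=16
  ....#|.  b1=0 t=1,i=16
  .....|#  b0=1 t=1,i=15
  bits 10000101101100011010111111011001 = 2243014617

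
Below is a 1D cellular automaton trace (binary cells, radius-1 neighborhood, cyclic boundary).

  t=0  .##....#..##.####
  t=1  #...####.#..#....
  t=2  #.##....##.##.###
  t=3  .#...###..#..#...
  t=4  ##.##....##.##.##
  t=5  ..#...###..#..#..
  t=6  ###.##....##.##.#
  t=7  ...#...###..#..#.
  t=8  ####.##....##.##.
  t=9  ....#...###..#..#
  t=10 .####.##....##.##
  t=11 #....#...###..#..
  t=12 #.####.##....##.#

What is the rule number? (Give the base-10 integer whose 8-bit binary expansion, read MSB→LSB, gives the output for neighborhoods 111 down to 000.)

  ###|.  b7=0 t=0,i=14
  ##.|.  b6=0 t=0,i=2
  #.#|#  b5=1 t=0,i=0
  #..|.  b4=0 t=0,i=3
  .##|.  b3=0 t=0,i=1
  .#.|#  b2=1 t=0,i=7
  ..#|#  b1=1 t=0,i=6
  ...|#  b0=1 t=0,i=4
  bits 00100111 = 39

39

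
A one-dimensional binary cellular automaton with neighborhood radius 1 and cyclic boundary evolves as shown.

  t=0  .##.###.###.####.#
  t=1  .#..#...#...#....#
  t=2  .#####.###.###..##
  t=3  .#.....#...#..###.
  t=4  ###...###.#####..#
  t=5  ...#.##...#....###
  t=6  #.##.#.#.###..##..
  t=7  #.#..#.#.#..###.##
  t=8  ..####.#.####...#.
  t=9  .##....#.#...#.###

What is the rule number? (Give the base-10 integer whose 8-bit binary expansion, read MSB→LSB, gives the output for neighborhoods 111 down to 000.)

  [7] ### => .  t=0,i=5
  [6] ##. => .  t=0,i=2
  [5] #.# => .  t=0,i=0
  [4] #.. => #  t=1,i=2
  [3] .## => #  t=0,i=1
  [2] .#. => #  t=0,i=17
  [1] ..# => #  t=1,i=3
  [0] ... => .  t=1,i=6
  bits 00011110 = 30

30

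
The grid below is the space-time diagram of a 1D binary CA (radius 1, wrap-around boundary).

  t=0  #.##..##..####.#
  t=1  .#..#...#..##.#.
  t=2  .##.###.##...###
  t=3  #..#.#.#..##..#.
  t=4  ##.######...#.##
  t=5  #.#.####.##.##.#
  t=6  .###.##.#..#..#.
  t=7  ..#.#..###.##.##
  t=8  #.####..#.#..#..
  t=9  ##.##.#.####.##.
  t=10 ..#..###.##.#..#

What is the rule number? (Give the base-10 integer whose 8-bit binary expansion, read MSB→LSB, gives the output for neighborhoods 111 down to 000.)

  ###|#  b7=1 t=0,i=11
  ##.|.  b6=0 t=0,i=0
  #.#|#  b5=1 t=0,i=1
  #..|#  b4=1 t=0,i=4
  .##|.  b3=0 t=0,i=2
  .#.|#  b2=1 t=1,i=1
  ..#|.  b1=0 t=0,i=5
  ...|#  b0=1 t=1,i=6
  bits 10110101 = 181

181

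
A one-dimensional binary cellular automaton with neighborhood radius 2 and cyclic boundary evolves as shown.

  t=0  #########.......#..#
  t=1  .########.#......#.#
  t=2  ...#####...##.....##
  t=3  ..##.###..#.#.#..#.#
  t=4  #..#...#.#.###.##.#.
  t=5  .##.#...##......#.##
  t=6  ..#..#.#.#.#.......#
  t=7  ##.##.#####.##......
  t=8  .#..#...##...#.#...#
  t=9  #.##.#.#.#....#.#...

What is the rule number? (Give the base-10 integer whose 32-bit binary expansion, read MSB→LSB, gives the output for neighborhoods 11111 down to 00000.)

  #####|#  b31=1 t=0,i=1
  ####.|#  b30=1 t=0,i=7
  ###.#|.  b29=0 t=1,i=8
  ###..|#  b28=1 t=0,i=8
  ##.##|.  b27=0 t=3,i=4
  ##.#.|.  b26=0 t=1,i=9
  ##..#|.  b25=0 t=3,i=8
  ##...|.  b24=0 t=0,i=9
  #.###|.  b23=0 t=1,i=1
  #.##.|.  b22=0 t=4,i=15
  #.#.#|#  b21=1 t=1,i=19
  #.#..|.  b20=0 t=1,i=10
  #..##|.  b19=0 t=0,i=18
  #..#.|#  b18=1 t=3,i=9
  #...#|.  b17=0 t=2,i=1
  #....|#  b16=1 t=0,i=10
  .####|.  b15=0 t=0,i=0
  .###.|.  b14=0 t=3,i=6
  .##.#|#  b13=1 t=3,i=3
  .##..|#  b12=1 t=2,i=12
  .#.##|.  b11=0 t=1,i=0
  .#.#.|#  b10=1 t=1,i=18
  .#..#|#  b9=1 t=0,i=17
  .#...|#  b8=1 t=1,i=11
  ..###|#  b7=1 t=0,i=19
  ..##.|.  b6=0 t=2,i=11
  ..#.#|.  b5=0 t=1,i=17
  ..#..|.  b4=0 t=0,i=16
  ...##|#  b3=1 t=2,i=2
  ...#.|.  b2=0 t=0,i=15
  ....#|.  b1=0 t=0,i=14
  .....|.  b0=0 t=0,i=11
  bits 11010000001001010011011110001000 = 3492099976

3492099976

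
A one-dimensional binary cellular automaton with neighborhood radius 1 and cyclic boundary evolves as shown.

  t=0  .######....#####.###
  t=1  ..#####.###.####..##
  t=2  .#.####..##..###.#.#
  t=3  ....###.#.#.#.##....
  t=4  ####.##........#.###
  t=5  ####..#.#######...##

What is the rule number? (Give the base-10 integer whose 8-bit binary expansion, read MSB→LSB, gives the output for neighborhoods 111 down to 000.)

195

  ### -> #   bit 7 = 1  t=0,i=2
  ##. -> #   bit 6 = 1  t=0,i=6
  #.# -> .   bit 5 = 0  t=0,i=0
  #.. -> .   bit 4 = 0  t=0,i=7
  .## -> .   bit 3 = 0  t=0,i=1
  .#. -> .   bit 2 = 0  t=2,i=1
  ..# -> #   bit 1 = 1  t=0,i=10
  ... -> #   bit 0 = 1  t=0,i=8
  bits 11000011 = 195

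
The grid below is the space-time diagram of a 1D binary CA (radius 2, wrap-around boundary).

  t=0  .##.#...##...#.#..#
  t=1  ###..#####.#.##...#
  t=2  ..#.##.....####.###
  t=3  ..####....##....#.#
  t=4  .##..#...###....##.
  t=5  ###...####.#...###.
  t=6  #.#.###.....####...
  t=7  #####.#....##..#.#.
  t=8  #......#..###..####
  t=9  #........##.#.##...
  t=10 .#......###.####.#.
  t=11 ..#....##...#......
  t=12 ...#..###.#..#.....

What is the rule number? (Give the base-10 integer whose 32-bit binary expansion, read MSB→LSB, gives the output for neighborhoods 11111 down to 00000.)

283786728

  [31] ##### => .  t=1,i=7
  [30] ####. => .  t=1,i=1
  [29] ###.# => .  t=1,i=9
  [28] ###.. => #  t=1,i=2
  [27] ##.## => .  t=2,i=15
  [26] ##.#. => .  t=0,i=3
  [25] ##..# => .  t=1,i=3
  [24] ##... => .  t=0,i=10
  [23] #.### => #  t=2,i=16
  [22] #.##. => #  t=0,i=1
  [21] #.#.# => #  t=1,i=11
  [20] #.#.. => .  t=0,i=4
  [19] #..## => #  t=1,i=4
  [18] #..#. => .  t=0,i=17
  [17] #...# => #  t=0,i=6
  [16] #.... => .  t=2,i=7
  [15] .#### => .  t=1,i=0
  [14] .###. => .  t=2,i=17
  [13] .##.# => #  t=0,i=2
  [12] .##.. => #  t=0,i=9
  [11] .#.## => #  t=0,i=0
  [10] .#.#. => #  t=0,i=14
  [9] .#..# => .  t=0,i=16
  [8] .#... => #  t=0,i=5
  [7] ..### => #  t=1,i=5
  [6] ..##. => #  t=0,i=8
  [5] ..#.# => #  t=0,i=13
  [4] ..#.. => .  t=4,i=5
  [3] ...## => #  t=0,i=7
  [2] ...#. => .  t=0,i=12
  [1] ....# => .  t=2,i=9
  [0] ..... => .  t=2,i=8
  bits 00010000111010100011110111101000 = 283786728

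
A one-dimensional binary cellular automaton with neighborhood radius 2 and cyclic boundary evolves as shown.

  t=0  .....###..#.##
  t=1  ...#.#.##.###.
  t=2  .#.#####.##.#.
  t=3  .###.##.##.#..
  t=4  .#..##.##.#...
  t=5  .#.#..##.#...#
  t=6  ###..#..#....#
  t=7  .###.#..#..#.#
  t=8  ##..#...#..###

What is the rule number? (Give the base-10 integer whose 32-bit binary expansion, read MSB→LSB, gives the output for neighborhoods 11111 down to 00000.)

  [31] ##### => #  t=2,i=5
  [30] ####. => #  t=2,i=6
  [29] ###.# => .  t=2,i=7
  [28] ###.. => #  t=0,i=7
  [27] ##.## => #  t=1,i=9
  [26] ##.#. => #  t=2,i=11
  [25] ##..# => #  t=0,i=8
  [24] ##... => .  t=0,i=0
  [23] #.### => #  t=1,i=10
  [22] #.##. => #  t=0,i=12
  [21] #.#.# => #  t=1,i=5
  [20] #.#.. => .  t=2,i=12
  [19] #..## => #  t=4,i=3
  [18] #..#. => .  t=0,i=9
  [17] #...# => .  t=3,i=13
  [16] #.... => .  t=0,i=1
  [15] .#### => .  t=2,i=4
  [14] .###. => .  t=0,i=6
  [13] .##.# => .  t=1,i=8
  [12] .##.. => .  t=0,i=13
  [11] .#.## => #  t=0,i=11
  [10] .#.#. => #  t=1,i=4
  [9] .#..# => .  t=2,i=13
  [8] .#... => .  t=3,i=12
  [7] ..### => #  t=0,i=5
  [6] ..##. => .  t=4,i=4
  [5] ..#.# => #  t=0,i=10
  [4] ..#.. => #  t=4,i=1
  [3] ...## => .  t=0,i=4
  [2] ...#. => .  t=1,i=2
  [1] ....# => #  t=0,i=3
  [0] ..... => .  t=0,i=2
  bits 11011110111010000000110010110010 = 3739749554

3739749554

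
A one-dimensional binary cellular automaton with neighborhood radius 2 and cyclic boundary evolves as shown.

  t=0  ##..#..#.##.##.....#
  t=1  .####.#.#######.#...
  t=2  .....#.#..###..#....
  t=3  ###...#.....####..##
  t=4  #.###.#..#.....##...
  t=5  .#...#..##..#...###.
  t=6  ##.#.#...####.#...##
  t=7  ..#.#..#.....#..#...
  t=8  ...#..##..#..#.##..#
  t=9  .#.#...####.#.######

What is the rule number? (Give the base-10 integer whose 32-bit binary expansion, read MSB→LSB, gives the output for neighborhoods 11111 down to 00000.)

2672180241

  #####|#  b31=1 t=1,i=10
  ####.|.  b30=0 t=1,i=3
  ###.#|.  b29=0 t=1,i=4
  ###..|#  b28=1 t=0,i=1
  ##.##|#  b27=1 t=0,i=11
  ##.#.|#  b26=1 t=1,i=5
  ##..#|#  b25=1 t=0,i=2
  ##...|#  b24=1 t=0,i=14
  #.###|.  b23=0 t=1,i=8
  #.##.|#  b22=1 t=0,i=9
  #.#.#|.  b21=0 t=1,i=6
  #.#..|.  b20=0 t=1,i=16
  #..##|.  b19=0 t=2,i=9
  #..#.|#  b18=1 t=0,i=3
  #...#|#  b17=1 t=3,i=4
  #....|.  b16=0 t=0,i=15
  .####|.  b15=0 t=1,i=2
  .###.|.  b14=0 t=0,i=0
  .##.#|#  b13=1 t=0,i=10
  .##..|#  b12=1 t=0,i=13
  .#.##|#  b11=1 t=0,i=8
  .#.#.|#  b10=1 t=2,i=6
  .#..#|.  b9=0 t=0,i=5
  .#...|.  b8=0 t=1,i=17
  ..###|.  b7=0 t=0,i=19
  ..##.|.  b6=0 t=4,i=15
  ..#.#|.  b5=0 t=0,i=7
  ..#..|#  b4=1 t=0,i=4
  ...##|.  b3=0 t=0,i=18
  ...#.|.  b2=0 t=2,i=4
  ....#|.  b1=0 t=0,i=17
  .....|#  b0=1 t=0,i=16
  bits 10011111010001100011110000010001 = 2672180241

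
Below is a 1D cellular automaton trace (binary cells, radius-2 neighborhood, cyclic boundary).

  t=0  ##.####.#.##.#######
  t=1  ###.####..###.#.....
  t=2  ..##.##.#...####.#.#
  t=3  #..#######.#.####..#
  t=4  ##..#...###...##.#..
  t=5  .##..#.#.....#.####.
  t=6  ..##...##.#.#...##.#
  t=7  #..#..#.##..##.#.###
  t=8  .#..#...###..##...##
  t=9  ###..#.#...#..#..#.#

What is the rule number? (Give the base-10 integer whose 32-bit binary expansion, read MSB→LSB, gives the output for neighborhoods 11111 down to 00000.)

1850782477

  nb #####: next=.  (t=0,i=15, bit31=0)
  nb ####.: next=#  (t=0,i=0, bit30=1)
  nb ###.#: next=#  (t=0,i=1, bit29=1)
  nb ###..: next=.  (t=1,i=7, bit28=0)
  nb ##.##: next=#  (t=0,i=2, bit27=1)
  nb ##.#.: next=#  (t=0,i=7, bit26=1)
  nb ##..#: next=#  (t=1,i=8, bit25=1)
  nb ##...: next=.  (t=4,i=11, bit24=0)
  nb #.###: next=.  (t=0,i=3, bit23=0)
  nb #.##.: next=#  (t=0,i=10, bit22=1)
  nb #.#.#: next=.  (t=0,i=8, bit21=0)
  nb #.#..: next=#  (t=1,i=14, bit20=1)
  nb #..##: next=.  (t=1,i=9, bit19=0)
  nb #..#.: next=.  (t=4,i=3, bit18=0)
  nb #...#: next=.  (t=2,i=10, bit17=0)
  nb #....: next=.  (t=1,i=16, bit16=0)
  nb .####: next=#  (t=0,i=4, bit15=1)
  nb .###.: next=.  (t=1,i=1, bit14=0)
  nb .##.#: next=#  (t=0,i=11, bit13=1)
  nb .##..: next=#  (t=3,i=0, bit12=1)
  nb .#.##: next=.  (t=0,i=9, bit11=0)
  nb .#.#.: next=.  (t=2,i=18, bit10=0)
  nb .#..#: next=#  (t=2,i=0, bit9=1)
  nb .#...: next=#  (t=1,i=15, bit8=1)
  nb ..###: next=.  (t=1,i=0, bit7=0)
  nb ..##.: next=.  (t=2,i=2, bit6=0)
  nb ..#.#: next=.  (t=5,i=5, bit5=0)
  nb ..#..: next=.  (t=4,i=4, bit4=0)
  nb ...##: next=#  (t=1,i=19, bit3=1)
  nb ...#.: next=#  (t=5,i=12, bit2=1)
  nb ....#: next=.  (t=1,i=18, bit1=0)
  nb .....: next=#  (t=1,i=17, bit0=1)
  bits 01101110010100001011001100001101 = 1850782477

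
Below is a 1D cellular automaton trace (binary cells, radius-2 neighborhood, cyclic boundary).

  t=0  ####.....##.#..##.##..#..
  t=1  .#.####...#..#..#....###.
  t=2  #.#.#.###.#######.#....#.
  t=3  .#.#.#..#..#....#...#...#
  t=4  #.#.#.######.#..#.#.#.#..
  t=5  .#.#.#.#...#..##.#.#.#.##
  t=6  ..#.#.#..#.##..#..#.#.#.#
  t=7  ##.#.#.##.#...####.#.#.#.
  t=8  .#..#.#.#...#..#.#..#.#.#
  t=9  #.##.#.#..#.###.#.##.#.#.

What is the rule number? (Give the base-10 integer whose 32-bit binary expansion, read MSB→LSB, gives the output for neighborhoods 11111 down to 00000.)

822586897

  #####|.  b31=0 t=2,i=12
  ####.|.  b30=0 t=0,i=2
  ###.#|#  b29=1 t=2,i=8
  ###..|#  b28=1 t=0,i=3
  ##.##|.  b27=0 t=0,i=17
  ##.#.|.  b26=0 t=0,i=11
  ##..#|.  b25=0 t=0,i=20
  ##...|#  b24=1 t=0,i=4
  #.###|.  b23=0 t=1,i=3
  #.##.|.  b22=0 t=0,i=18
  #.#.#|.  b21=0 t=2,i=0
  #.#..|.  b20=0 t=0,i=12
  #..##|.  b19=0 t=0,i=14
  #..#.|#  b18=1 t=0,i=21
  #...#|#  b17=1 t=1,i=8
  #....|#  b16=1 t=0,i=5
  .####|#  b15=1 t=0,i=1
  .###.|.  b14=0 t=1,i=22
  .##.#|#  b13=1 t=0,i=10
  .##..|.  b12=0 t=0,i=19
  .#.##|#  b11=1 t=1,i=2
  .#.#.|#  b10=1 t=2,i=1
  .#..#|#  b9=1 t=0,i=13
  .#...|.  b8=0 t=1,i=17
  ..###|.  b7=0 t=0,i=0
  ..##.|.  b6=0 t=0,i=9
  ..#.#|.  b5=0 t=1,i=1
  ..#..|#  b4=1 t=0,i=22
  ...##|.  b3=0 t=0,i=8
  ...#.|.  b2=0 t=1,i=9
  ....#|.  b1=0 t=0,i=7
  .....|#  b0=1 t=0,i=6
  bits 00110001000001111010111000010001 = 822586897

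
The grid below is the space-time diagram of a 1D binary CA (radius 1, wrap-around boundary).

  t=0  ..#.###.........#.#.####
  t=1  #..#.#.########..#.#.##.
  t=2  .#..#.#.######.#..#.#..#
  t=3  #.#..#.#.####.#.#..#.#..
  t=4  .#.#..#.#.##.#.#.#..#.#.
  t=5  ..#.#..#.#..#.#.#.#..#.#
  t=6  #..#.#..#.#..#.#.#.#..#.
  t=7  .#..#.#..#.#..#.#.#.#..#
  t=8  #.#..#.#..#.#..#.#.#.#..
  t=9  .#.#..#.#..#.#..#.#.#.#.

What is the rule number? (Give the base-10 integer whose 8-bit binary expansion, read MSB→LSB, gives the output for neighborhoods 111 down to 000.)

  nb ###: next=#  (t=0,i=5, bit7=1)
  nb ##.: next=.  (t=0,i=6, bit6=0)
  nb #.#: next=#  (t=0,i=3, bit5=1)
  nb #..: next=#  (t=0,i=0, bit4=1)
  nb .##: next=.  (t=0,i=4, bit3=0)
  nb .#.: next=.  (t=0,i=2, bit2=0)
  nb ..#: next=.  (t=0,i=1, bit1=0)
  nb ...: next=#  (t=0,i=8, bit0=1)
  bits 10110001 = 177

177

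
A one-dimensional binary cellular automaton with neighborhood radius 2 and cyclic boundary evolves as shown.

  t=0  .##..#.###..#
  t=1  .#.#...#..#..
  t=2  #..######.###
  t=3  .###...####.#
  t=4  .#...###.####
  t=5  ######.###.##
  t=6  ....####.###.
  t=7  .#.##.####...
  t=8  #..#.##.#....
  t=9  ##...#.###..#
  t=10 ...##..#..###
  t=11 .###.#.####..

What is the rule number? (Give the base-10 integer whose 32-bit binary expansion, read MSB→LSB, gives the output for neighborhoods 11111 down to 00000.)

  #####|.  b31=0 t=2,i=5
  ####.|#  b30=1 t=2,i=7
  ###.#|#  b29=1 t=2,i=8
  ###..|.  b28=0 t=0,i=9
  ##.##|#  b27=1 t=2,i=9
  ##.#.|#  b26=1 t=3,i=11
  ##..#|#  b25=1 t=0,i=3
  ##...|.  b24=0 t=3,i=4
  #.###|#  b23=1 t=0,i=7
  #.##.|#  b22=1 t=0,i=1
  #.#.#|#  b21=1 t=3,i=12
  #.#..|#  b20=1 t=1,i=3
  #..##|#  b19=1 t=2,i=2
  #..#.|.  b18=0 t=0,i=4
  #...#|#  b17=1 t=1,i=5
  #....|.  b16=0 t=6,i=0
  .####|.  b15=0 t=2,i=4
  .###.|.  b14=0 t=0,i=8
  .##.#|.  b13=0 t=7,i=4
  .##..|.  b12=0 t=0,i=2
  .#.##|.  b11=0 t=0,i=0
  .#.#.|.  b10=0 t=1,i=2
  .#..#|#  b9=1 t=1,i=8
  .#...|#  b8=1 t=1,i=4
  ..###|#  b7=1 t=2,i=3
  ..##.|#  b6=1 t=10,i=3
  ..#.#|.  b5=0 t=0,i=5
  ..#..|#  b4=1 t=1,i=7
  ...##|#  b3=1 t=3,i=6
  ...#.|#  b2=1 t=1,i=0
  ....#|.  b1=0 t=6,i=2
  .....|#  b0=1 t=6,i=1
  bits 01101110111110100000001111011101 = 1861878749

1861878749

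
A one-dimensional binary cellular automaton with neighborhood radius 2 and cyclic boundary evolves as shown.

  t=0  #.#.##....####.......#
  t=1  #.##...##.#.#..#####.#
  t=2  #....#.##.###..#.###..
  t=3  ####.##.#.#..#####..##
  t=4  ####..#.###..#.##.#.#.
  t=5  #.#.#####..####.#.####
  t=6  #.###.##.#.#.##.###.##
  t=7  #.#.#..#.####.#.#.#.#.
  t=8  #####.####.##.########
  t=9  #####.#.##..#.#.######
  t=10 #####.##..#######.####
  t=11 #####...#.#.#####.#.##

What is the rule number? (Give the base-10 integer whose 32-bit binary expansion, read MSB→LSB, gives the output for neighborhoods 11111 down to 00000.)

  nb #####: next=#  (t=1,i=17, bit31=1)
  nb ####.: next=#  (t=0,i=12, bit30=1)
  nb ###.#: next=#  (t=1,i=19, bit29=1)
  nb ###..: next=.  (t=0,i=13, bit28=0)
  nb ##.##: next=.  (t=1,i=1, bit27=0)
  nb ##.#.: next=.  (t=0,i=1, bit26=0)
  nb ##..#: next=#  (t=2,i=13, bit25=1)
  nb ##...: next=.  (t=0,i=6, bit24=0)
  nb #.###: next=#  (t=2,i=10, bit23=1)
  nb #.##.: next=.  (t=0,i=4, bit22=0)
  nb #.#.#: next=#  (t=0,i=2, bit21=1)
  nb #.#..: next=#  (t=1,i=12, bit20=1)
  nb #..##: next=.  (t=1,i=14, bit19=0)
  nb #..#.: next=#  (t=2,i=14, bit18=1)
  nb #...#: next=#  (t=1,i=5, bit17=1)
  nb #....: next=#  (t=0,i=7, bit16=1)
  nb .####: next=.  (t=0,i=11, bit15=0)
  nb .###.: next=.  (t=2,i=11, bit14=0)
  nb .##.#: next=#  (t=0,i=0, bit13=1)
  nb .##..: next=.  (t=0,i=5, bit12=0)
  nb .#.##: next=#  (t=0,i=3, bit11=1)
  nb .#.#.: next=#  (t=1,i=11, bit10=1)
  nb .#..#: next=.  (t=1,i=13, bit9=0)
  nb .#...: next=#  (t=2,i=1, bit8=1)
  nb ..###: next=#  (t=0,i=10, bit7=1)
  nb ..##.: next=#  (t=0,i=21, bit6=1)
  nb ..#.#: next=#  (t=2,i=5, bit5=1)
  nb ..#..: next=#  (t=2,i=0, bit4=1)
  nb ...##: next=.  (t=0,i=9, bit3=0)
  nb ...#.: next=.  (t=2,i=4, bit2=0)
  nb ....#: next=#  (t=0,i=8, bit1=1)
  nb .....: next=#  (t=0,i=16, bit0=1)
  bits 11100010101101110010110111110011 = 3803655667

3803655667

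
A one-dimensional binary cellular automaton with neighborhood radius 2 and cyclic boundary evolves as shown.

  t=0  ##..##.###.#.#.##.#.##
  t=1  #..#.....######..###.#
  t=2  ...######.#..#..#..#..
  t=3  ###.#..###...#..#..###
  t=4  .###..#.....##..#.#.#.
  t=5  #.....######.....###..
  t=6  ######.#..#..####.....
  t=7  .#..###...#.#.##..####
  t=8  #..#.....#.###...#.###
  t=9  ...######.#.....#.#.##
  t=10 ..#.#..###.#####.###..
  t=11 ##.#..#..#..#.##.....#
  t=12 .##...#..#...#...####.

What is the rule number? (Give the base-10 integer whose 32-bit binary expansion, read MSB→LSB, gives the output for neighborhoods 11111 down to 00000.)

1680444703

  ##### -> .   bit 31 = 0  t=1,i=11
  ####. -> #   bit 30 = 1  t=0,i=0
  ###.# -> #   bit 29 = 1  t=0,i=9
  ###.. -> .   bit 28 = 0  t=0,i=1
  ##.## -> .   bit 27 = 0  t=0,i=6
  ##.#. -> #   bit 26 = 1  t=0,i=10
  ##..# -> .   bit 25 = 0  t=0,i=2
  ##... -> .   bit 24 = 0  t=3,i=10
  #.### -> .   bit 23 = 0  t=0,i=7
  #.##. -> .   bit 22 = 0  t=0,i=15
  #.#.# -> #   bit 21 = 1  t=0,i=11
  #.#.. -> .   bit 20 = 0  t=2,i=10
  #..## -> #   bit 19 = 1  t=0,i=3
  #..#. -> .   bit 18 = 0  t=1,i=2
  #...# -> .   bit 17 = 0  t=3,i=11
  #.... -> #   bit 16 = 1  t=1,i=5
  .#### -> #   bit 15 = 1  t=0,i=21
  .###. -> .   bit 14 = 0  t=0,i=8
  .##.# -> .   bit 13 = 0  t=0,i=5
  .##.. -> .   bit 12 = 0  t=1,i=0
  .#.## -> #   bit 11 = 1  t=0,i=14
  .#.#. -> #   bit 10 = 1  t=0,i=12
  .#..# -> .   bit 9 = 0  t=2,i=11
  .#... -> #   bit 8 = 1  t=1,i=4
  ..### -> .   bit 7 = 0  t=1,i=9
  ..##. -> .   bit 6 = 0  t=0,i=4
  ..#.# -> .   bit 5 = 0  t=4,i=16
  ..#.. -> #   bit 4 = 1  t=1,i=3
  ...## -> #   bit 3 = 1  t=1,i=8
  ...#. -> #   bit 2 = 1  t=3,i=12
  ....# -> #   bit 1 = 1  t=1,i=7
  ..... -> #   bit 0 = 1  t=1,i=6
  bits 01100100001010011000110100011111 = 1680444703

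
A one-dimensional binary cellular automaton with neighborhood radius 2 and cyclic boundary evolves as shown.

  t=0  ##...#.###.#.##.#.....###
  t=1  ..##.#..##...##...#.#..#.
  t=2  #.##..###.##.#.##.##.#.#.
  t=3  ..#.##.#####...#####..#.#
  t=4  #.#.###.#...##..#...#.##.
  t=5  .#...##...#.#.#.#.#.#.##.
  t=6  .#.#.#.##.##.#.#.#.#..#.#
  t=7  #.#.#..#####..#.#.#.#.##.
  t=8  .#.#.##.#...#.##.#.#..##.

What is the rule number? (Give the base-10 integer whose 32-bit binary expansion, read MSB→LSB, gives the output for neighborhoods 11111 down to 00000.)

  ##### -> .   bit 31 = 0  t=0,i=24
  ####. -> .   bit 30 = 0  t=0,i=0
  ###.# -> #   bit 29 = 1  t=0,i=9
  ###.. -> .   bit 28 = 0  t=0,i=1
  ##.## -> #   bit 27 = 1  t=2,i=9
  ##.#. -> .   bit 26 = 0  t=0,i=10
  ##..# -> #   bit 25 = 1  t=2,i=4
  ##... -> #   bit 24 = 1  t=0,i=2
  #.### -> .   bit 23 = 0  t=0,i=7
  #.##. -> #   bit 22 = 1  t=0,i=13
  #.#.# -> .   bit 21 = 0  t=0,i=11
  #.#.. -> .   bit 20 = 0  t=0,i=16
  #..## -> #   bit 19 = 1  t=1,i=7
  #..#. -> .   bit 18 = 0  t=1,i=22
  #...# -> #   bit 17 = 1  t=0,i=3
  #.... -> #   bit 16 = 1  t=0,i=18
  .#### -> #   bit 15 = 1  t=0,i=23
  .###. -> #   bit 14 = 1  t=0,i=8
  .##.# -> #   bit 13 = 1  t=0,i=14
  .##.. -> .   bit 12 = 0  t=1,i=9
  .#.## -> .   bit 11 = 0  t=0,i=6
  .#.#. -> #   bit 10 = 1  t=1,i=19
  .#..# -> #   bit 9 = 1  t=1,i=6
  .#... -> .   bit 8 = 0  t=0,i=17
  ..### -> .   bit 7 = 0  t=0,i=22
  ..##. -> #   bit 6 = 1  t=1,i=2
  ..#.# -> #   bit 5 = 1  t=0,i=5
  ..#.. -> #   bit 4 = 1  t=1,i=23
  ...## -> .   bit 3 = 0  t=0,i=21
  ...#. -> .   bit 2 = 0  t=0,i=4
  ....# -> #   bit 1 = 1  t=0,i=20
  ..... -> .   bit 0 = 0  t=0,i=19
  bits 00101011010010111110011001110010 = 726394482

726394482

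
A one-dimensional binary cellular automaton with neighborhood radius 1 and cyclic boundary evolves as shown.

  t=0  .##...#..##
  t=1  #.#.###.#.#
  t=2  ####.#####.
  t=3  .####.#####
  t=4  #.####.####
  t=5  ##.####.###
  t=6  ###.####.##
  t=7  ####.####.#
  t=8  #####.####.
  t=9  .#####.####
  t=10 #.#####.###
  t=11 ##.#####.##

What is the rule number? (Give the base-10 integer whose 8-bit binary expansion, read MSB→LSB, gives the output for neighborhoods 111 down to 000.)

231

  [7] ### => #  t=1,i=5
  [6] ##. => #  t=0,i=2
  [5] #.# => #  t=0,i=0
  [4] #.. => .  t=0,i=3
  [3] .## => .  t=0,i=1
  [2] .#. => #  t=0,i=6
  [1] ..# => #  t=0,i=5
  [0] ... => #  t=0,i=4
  bits 11100111 = 231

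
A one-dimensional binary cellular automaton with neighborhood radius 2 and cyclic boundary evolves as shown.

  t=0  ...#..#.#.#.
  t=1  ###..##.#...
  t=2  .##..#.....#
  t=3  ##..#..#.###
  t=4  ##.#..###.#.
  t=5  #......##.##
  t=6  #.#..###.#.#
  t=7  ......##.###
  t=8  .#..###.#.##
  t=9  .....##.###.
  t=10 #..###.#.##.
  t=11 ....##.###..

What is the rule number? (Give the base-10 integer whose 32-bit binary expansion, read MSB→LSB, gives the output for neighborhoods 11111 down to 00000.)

  ##### -> .   bit 31 = 0  t=3,i=11
  ####. -> #   bit 30 = 1  t=3,i=0
  ###.# -> #   bit 29 = 1  t=4,i=8
  ###.. -> #   bit 28 = 1  t=1,i=2
  ##.## -> #   bit 27 = 1  t=5,i=9
  ##.#. -> .   bit 26 = 0  t=1,i=7
  ##..# -> .   bit 25 = 0  t=1,i=3
  ##... -> .   bit 24 = 0  t=5,i=1
  #.### -> .   bit 23 = 0  t=3,i=9
  #.##. -> #   bit 22 = 1  t=2,i=1
  #.#.# -> #   bit 21 = 1  t=0,i=8
  #.#.. -> .   bit 20 = 0  t=0,i=10
  #..## -> .   bit 19 = 0  t=1,i=4
  #..#. -> #   bit 18 = 1  t=0,i=5
  #...# -> .   bit 17 = 0  t=1,i=10
  #.... -> #   bit 16 = 1  t=0,i=0
  .#### -> #   bit 15 = 1  t=3,i=10
  .###. -> #   bit 14 = 1  t=1,i=1
  .##.# -> .   bit 13 = 0  t=1,i=6
  .##.. -> .   bit 12 = 0  t=2,i=2
  .#.## -> #   bit 11 = 1  t=2,i=0
  .#.#. -> .   bit 10 = 0  t=0,i=7
  .#..# -> .   bit 9 = 0  t=0,i=4
  .#... -> .   bit 8 = 0  t=0,i=11
  ..### -> .   bit 7 = 0  t=1,i=0
  ..##. -> #   bit 6 = 1  t=1,i=5
  ..#.# -> #   bit 5 = 1  t=0,i=6
  ..#.. -> .   bit 4 = 0  t=0,i=3
  ...## -> #   bit 3 = 1  t=1,i=11
  ...#. -> #   bit 2 = 1  t=0,i=2
  ....# -> #   bit 1 = 1  t=0,i=1
  ..... -> .   bit 0 = 0  t=2,i=8
  bits 01111000011001011100100001101110 = 2019936366

2019936366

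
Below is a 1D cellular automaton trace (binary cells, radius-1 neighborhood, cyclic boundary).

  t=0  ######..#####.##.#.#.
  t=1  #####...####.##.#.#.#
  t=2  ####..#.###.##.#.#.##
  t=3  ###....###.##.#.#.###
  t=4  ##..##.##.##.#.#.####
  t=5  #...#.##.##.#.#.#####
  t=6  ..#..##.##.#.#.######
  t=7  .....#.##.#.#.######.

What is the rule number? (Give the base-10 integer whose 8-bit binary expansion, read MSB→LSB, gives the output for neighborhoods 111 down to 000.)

169

  nb ###: next=#  (t=0,i=1, bit7=1)
  nb ##.: next=.  (t=0,i=5, bit6=0)
  nb #.#: next=#  (t=0,i=13, bit5=1)
  nb #..: next=.  (t=0,i=6, bit4=0)
  nb .##: next=#  (t=0,i=0, bit3=1)
  nb .#.: next=.  (t=0,i=17, bit2=0)
  nb ..#: next=.  (t=0,i=7, bit1=0)
  nb ...: next=#  (t=1,i=6, bit0=1)
  bits 10101001 = 169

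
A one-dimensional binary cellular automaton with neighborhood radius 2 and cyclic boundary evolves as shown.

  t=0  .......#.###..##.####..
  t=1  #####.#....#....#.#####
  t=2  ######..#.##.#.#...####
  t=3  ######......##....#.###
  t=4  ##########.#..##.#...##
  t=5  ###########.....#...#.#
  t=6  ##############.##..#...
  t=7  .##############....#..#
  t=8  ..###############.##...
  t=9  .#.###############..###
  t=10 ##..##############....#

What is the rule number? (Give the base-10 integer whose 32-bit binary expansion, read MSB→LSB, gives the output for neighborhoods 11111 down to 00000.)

  nb #####: next=#  (t=1,i=0, bit31=1)
  nb ####.: next=#  (t=0,i=19, bit30=1)
  nb ###.#: next=#  (t=1,i=4, bit29=1)
  nb ###..: next=#  (t=0,i=11, bit28=1)
  nb ##.##: next=#  (t=0,i=16, bit27=1)
  nb ##.#.: next=#  (t=1,i=5, bit26=1)
  nb ##..#: next=.  (t=0,i=12, bit25=0)
  nb ##...: next=#  (t=0,i=21, bit24=1)
  nb #.###: next=.  (t=0,i=9, bit23=0)
  nb #.##.: next=.  (t=2,i=10, bit22=0)
  nb #.#.#: next=#  (t=2,i=13, bit21=1)
  nb #.#..: next=.  (t=1,i=6, bit20=0)
  nb #..##: next=.  (t=0,i=13, bit19=0)
  nb #..#.: next=.  (t=2,i=7, bit18=0)
  nb #...#: next=.  (t=2,i=17, bit17=0)
  nb #....: next=#  (t=0,i=22, bit16=1)
  nb .####: next=#  (t=0,i=18, bit15=1)
  nb .###.: next=.  (t=0,i=10, bit14=0)
  nb .##.#: next=.  (t=0,i=15, bit13=0)
  nb .##..: next=.  (t=3,i=13, bit12=0)
  nb .#.##: next=.  (t=0,i=8, bit11=0)
  nb .#.#.: next=.  (t=2,i=14, bit10=0)
  nb .#..#: next=.  (t=4,i=12, bit9=0)
  nb .#...: next=.  (t=1,i=7, bit8=0)
  nb ..###: next=.  (t=2,i=19, bit7=0)
  nb ..##.: next=.  (t=0,i=14, bit6=0)
  nb ..#.#: next=.  (t=0,i=7, bit5=0)
  nb ..#..: next=#  (t=1,i=11, bit4=1)
  nb ...##: next=#  (t=2,i=18, bit3=1)
  nb ...#.: next=#  (t=0,i=6, bit2=1)
  nb ....#: next=.  (t=0,i=5, bit1=0)
  nb .....: next=#  (t=0,i=0, bit0=1)
  bits 11111101001000011000000000011101 = 4246831133

4246831133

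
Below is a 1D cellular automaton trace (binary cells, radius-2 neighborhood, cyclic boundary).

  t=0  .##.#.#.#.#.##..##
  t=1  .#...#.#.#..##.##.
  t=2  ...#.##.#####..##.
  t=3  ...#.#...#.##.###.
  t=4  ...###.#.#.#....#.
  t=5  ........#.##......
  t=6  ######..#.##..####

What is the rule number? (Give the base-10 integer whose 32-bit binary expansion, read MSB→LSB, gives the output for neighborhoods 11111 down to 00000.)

1348114017

  ##### -> .   bit 31 = 0  t=2,i=10
  ####. -> #   bit 30 = 1  t=2,i=11
  ###.# -> .   bit 29 = 0  t=4,i=5
  ###.. -> #   bit 28 = 1  t=2,i=12
  ##.## -> .   bit 27 = 0  t=0,i=0
  ##.#. -> .   bit 26 = 0  t=0,i=3
  ##..# -> .   bit 25 = 0  t=0,i=14
  ##... -> .   bit 24 = 0  t=2,i=17
  #.### -> .   bit 23 = 0  t=2,i=8
  #.##. -> #   bit 22 = 1  t=0,i=1
  #.#.# -> .   bit 21 = 0  t=0,i=4
  #.#.. -> #   bit 20 = 1  t=1,i=9
  #..## -> #   bit 19 = 1  t=0,i=15
  #..#. -> .   bit 18 = 0  t=1,i=0
  #...# -> #   bit 17 = 1  t=1,i=3
  #.... -> .   bit 16 = 0  t=2,i=0
  .#### -> #   bit 15 = 1  t=2,i=9
  .###. -> .   bit 14 = 0  t=3,i=15
  .##.# -> .   bit 13 = 0  t=0,i=2
  .##.. -> #   bit 12 = 1  t=0,i=13
  .#.## -> .   bit 11 = 0  t=0,i=11
  .#.#. -> #   bit 10 = 1  t=0,i=5
  .#..# -> #   bit 9 = 1  t=1,i=10
  .#... -> .   bit 8 = 0  t=1,i=2
  ..### -> .   bit 7 = 0  t=4,i=3
  ..##. -> #   bit 6 = 1  t=0,i=16
  ..#.# -> #   bit 5 = 1  t=1,i=5
  ..#.. -> .   bit 4 = 0  t=1,i=1
  ...## -> .   bit 3 = 0  t=4,i=2
  ...#. -> .   bit 2 = 0  t=1,i=4
  ....# -> .   bit 1 = 0  t=2,i=1
  ..... -> #   bit 0 = 1  t=5,i=0
  bits 01010000010110101001011001100001 = 1348114017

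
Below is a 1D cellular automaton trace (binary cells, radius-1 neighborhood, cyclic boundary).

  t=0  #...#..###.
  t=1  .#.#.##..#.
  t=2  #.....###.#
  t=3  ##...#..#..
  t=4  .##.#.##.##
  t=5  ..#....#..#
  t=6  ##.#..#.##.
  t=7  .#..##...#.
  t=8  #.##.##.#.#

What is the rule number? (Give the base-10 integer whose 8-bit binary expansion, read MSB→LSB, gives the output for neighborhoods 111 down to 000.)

82

  [7] ### => .  t=0,i=8
  [6] ##. => #  t=0,i=9
  [5] #.# => .  t=0,i=10
  [4] #.. => #  t=0,i=1
  [3] .## => .  t=0,i=7
  [2] .#. => .  t=0,i=0
  [1] ..# => #  t=0,i=3
  [0] ... => .  t=0,i=2
  bits 01010010 = 82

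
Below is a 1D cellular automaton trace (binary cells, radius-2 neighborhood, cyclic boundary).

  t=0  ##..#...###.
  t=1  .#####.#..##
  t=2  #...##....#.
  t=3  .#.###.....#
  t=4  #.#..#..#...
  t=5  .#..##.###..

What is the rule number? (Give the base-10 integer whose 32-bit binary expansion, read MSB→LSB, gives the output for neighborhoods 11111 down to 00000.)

  [31] ##### => .  t=1,i=3
  [30] ####. => #  t=1,i=4
  [29] ###.# => #  t=0,i=10
  [28] ###.. => #  t=3,i=5
  [27] ##.## => #  t=0,i=11
  [26] ##.#. => .  t=1,i=6
  [25] ##..# => #  t=0,i=2
  [24] ##... => .  t=2,i=6
  [23] #.### => .  t=1,i=1
  [22] #.##. => .  t=0,i=0
  [21] #.#.# => .  t=3,i=1
  [20] #.#.. => .  t=1,i=7
  [19] #..## => .  t=1,i=9
  [18] #..#. => #  t=0,i=3
  [17] #...# => .  t=0,i=6
  [16] #.... => .  t=2,i=7
  [15] .#### => .  t=1,i=2
  [14] .###. => .  t=0,i=9
  [13] .##.# => .  t=1,i=11
  [12] .##.. => #  t=0,i=1
  [11] .#.## => #  t=3,i=2
  [10] .#.#. => #  t=2,i=11
  [9] .#..# => .  t=1,i=8
  [8] .#... => #  t=0,i=5
  [7] ..### => .  t=0,i=8
  [6] ..##. => #  t=1,i=10
  [5] ..#.# => .  t=2,i=10
  [4] ..#.. => #  t=0,i=4
  [3] ...## => #  t=0,i=7
  [2] ...#. => .  t=2,i=9
  [1] ....# => .  t=2,i=8
  [0] ..... => #  t=3,i=8
  bits 01111010000001000001110101011001 = 2047090009

2047090009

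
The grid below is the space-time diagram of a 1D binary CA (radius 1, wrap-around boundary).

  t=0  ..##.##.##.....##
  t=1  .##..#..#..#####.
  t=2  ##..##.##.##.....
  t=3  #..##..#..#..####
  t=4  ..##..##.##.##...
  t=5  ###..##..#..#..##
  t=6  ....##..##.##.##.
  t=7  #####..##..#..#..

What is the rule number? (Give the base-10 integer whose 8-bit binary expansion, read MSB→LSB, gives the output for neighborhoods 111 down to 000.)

  ### -> .   bit 7 = 0  t=1,i=12
  ##. -> .   bit 6 = 0  t=0,i=3
  #.# -> .   bit 5 = 0  t=0,i=4
  #.. -> .   bit 4 = 0  t=0,i=0
  .## -> #   bit 3 = 1  t=0,i=2
  .#. -> #   bit 2 = 1  t=1,i=5
  ..# -> #   bit 1 = 1  t=0,i=1
  ... -> #   bit 0 = 1  t=0,i=11
  bits 00001111 = 15

15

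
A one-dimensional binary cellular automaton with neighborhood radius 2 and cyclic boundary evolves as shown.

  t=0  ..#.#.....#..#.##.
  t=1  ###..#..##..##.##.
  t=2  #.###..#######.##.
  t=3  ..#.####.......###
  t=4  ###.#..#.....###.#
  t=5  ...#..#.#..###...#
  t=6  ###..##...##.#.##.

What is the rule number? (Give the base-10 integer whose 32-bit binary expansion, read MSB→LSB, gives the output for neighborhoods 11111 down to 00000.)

382611950

  [31] ##### => .  t=2,i=9
  [30] ####. => .  t=2,i=12
  [29] ###.# => .  t=2,i=13
  [28] ###.. => #  t=1,i=2
  [27] ##.## => .  t=1,i=14
  [26] ##.#. => #  t=2,i=17
  [25] ##..# => #  t=1,i=3
  [24] ##... => .  t=0,i=17
  [23] #.### => #  t=1,i=0
  [22] #.##. => #  t=0,i=15
  [21] #.#.# => .  t=2,i=0
  [20] #.#.. => .  t=0,i=4
  [19] #..## => #  t=1,i=7
  [18] #..#. => #  t=0,i=12
  [17] #...# => #  t=0,i=0
  [16] #.... => .  t=0,i=6
  [15] .#### => .  t=2,i=8
  [14] .###. => .  t=1,i=1
  [13] .##.# => #  t=1,i=13
  [12] .##.. => #  t=0,i=16
  [11] .#.## => .  t=0,i=14
  [10] .#.#. => .  t=0,i=3
  [9] .#..# => .  t=0,i=11
  [8] .#... => #  t=0,i=5
  [7] ..### => #  t=2,i=7
  [6] ..##. => #  t=1,i=8
  [5] ..#.# => #  t=0,i=2
  [4] ..#.. => .  t=0,i=10
  [3] ...## => #  t=3,i=14
  [2] ...#. => #  t=0,i=1
  [1] ....# => #  t=0,i=8
  [0] ..... => .  t=0,i=7
  bits 00010110110011100011000111101110 = 382611950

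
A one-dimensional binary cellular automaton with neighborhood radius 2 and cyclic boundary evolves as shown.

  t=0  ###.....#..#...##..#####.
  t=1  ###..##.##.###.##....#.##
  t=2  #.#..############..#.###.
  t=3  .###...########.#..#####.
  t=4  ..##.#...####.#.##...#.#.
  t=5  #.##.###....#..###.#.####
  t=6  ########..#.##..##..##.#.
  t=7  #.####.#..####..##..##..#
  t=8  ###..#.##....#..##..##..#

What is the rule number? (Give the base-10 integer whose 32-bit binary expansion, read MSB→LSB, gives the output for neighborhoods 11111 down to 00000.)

3100802931

  nb #####: next=#  (t=0,i=21, bit31=1)
  nb ####.: next=.  (t=0,i=22, bit30=0)
  nb ###.#: next=#  (t=0,i=23, bit29=1)
  nb ###..: next=#  (t=0,i=2, bit28=1)
  nb ##.##: next=#  (t=0,i=24, bit27=1)
  nb ##.#.: next=.  (t=2,i=24, bit26=0)
  nb ##..#: next=.  (t=0,i=17, bit25=0)
  nb ##...: next=.  (t=0,i=3, bit24=0)
  nb #.###: next=#  (t=0,i=0, bit23=1)
  nb #.##.: next=#  (t=1,i=8, bit22=1)
  nb #.#.#: next=.  (t=2,i=0, bit21=0)
  nb #.#..: next=#  (t=2,i=2, bit20=1)
  nb #..##: next=.  (t=0,i=18, bit19=0)
  nb #..#.: next=.  (t=0,i=10, bit18=0)
  nb #...#: next=#  (t=0,i=13, bit17=1)
  nb #....: next=.  (t=0,i=4, bit16=0)
  nb .####: next=.  (t=0,i=20, bit15=0)
  nb .###.: next=#  (t=0,i=1, bit14=1)
  nb .##.#: next=#  (t=1,i=6, bit13=1)
  nb .##..: next=#  (t=0,i=16, bit12=1)
  nb .#.##: next=#  (t=1,i=22, bit11=1)
  nb .#.#.: next=#  (t=2,i=1, bit10=1)
  nb .#..#: next=#  (t=0,i=9, bit9=1)
  nb .#...: next=#  (t=0,i=12, bit8=1)
  nb ..###: next=.  (t=0,i=19, bit7=0)
  nb ..##.: next=#  (t=0,i=15, bit6=1)
  nb ..#.#: next=#  (t=1,i=21, bit5=1)
  nb ..#..: next=#  (t=0,i=8, bit4=1)
  nb ...##: next=.  (t=0,i=14, bit3=0)
  nb ...#.: next=.  (t=0,i=7, bit2=0)
  nb ....#: next=#  (t=0,i=6, bit1=1)
  nb .....: next=#  (t=0,i=5, bit0=1)
  bits 10111000110100100111111101110011 = 3100802931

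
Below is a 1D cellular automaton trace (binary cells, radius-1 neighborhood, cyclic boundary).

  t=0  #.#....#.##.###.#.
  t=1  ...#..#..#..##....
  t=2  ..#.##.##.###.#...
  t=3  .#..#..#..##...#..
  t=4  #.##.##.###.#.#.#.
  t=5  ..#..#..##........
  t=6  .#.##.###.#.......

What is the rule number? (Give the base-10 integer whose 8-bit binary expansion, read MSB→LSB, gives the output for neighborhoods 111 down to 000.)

154

  [7] ### => #  t=0,i=13
  [6] ##. => .  t=0,i=10
  [5] #.# => .  t=0,i=1
  [4] #.. => #  t=0,i=3
  [3] .## => #  t=0,i=9
  [2] .#. => .  t=0,i=0
  [1] ..# => #  t=0,i=6
  [0] ... => .  t=0,i=4
  bits 10011010 = 154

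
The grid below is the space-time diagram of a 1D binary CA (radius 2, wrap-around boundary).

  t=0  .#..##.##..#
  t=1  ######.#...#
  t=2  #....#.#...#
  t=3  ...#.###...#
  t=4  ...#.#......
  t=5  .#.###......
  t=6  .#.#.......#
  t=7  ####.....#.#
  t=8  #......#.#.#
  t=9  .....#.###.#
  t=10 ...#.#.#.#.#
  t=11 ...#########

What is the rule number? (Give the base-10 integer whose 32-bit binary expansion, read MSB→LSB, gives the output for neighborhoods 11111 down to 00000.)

553166562

  [31] ##### => .  t=1,i=1
  [30] ####. => .  t=1,i=4
  [29] ###.# => #  t=1,i=5
  [28] ###.. => .  t=3,i=7
  [27] ##.## => .  t=0,i=6
  [26] ##.#. => .  t=1,i=6
  [25] ##..# => .  t=0,i=9
  [24] ##... => .  t=2,i=1
  [23] #.### => #  t=3,i=5
  [22] #.##. => #  t=0,i=7
  [21] #.#.# => #  t=6,i=1
  [20] #.#.. => #  t=0,i=1
  [19] #..## => #  t=0,i=3
  [18] #..#. => .  t=0,i=10
  [17] #...# => .  t=1,i=9
  [16] #.... => .  t=2,i=2
  [15] .#### => #  t=1,i=0
  [14] .###. => .  t=3,i=6
  [13] .##.# => #  t=0,i=5
  [12] .##.. => .  t=0,i=8
  [11] .#.## => .  t=3,i=4
  [10] .#.#. => #  t=0,i=0
  [9] .#..# => #  t=0,i=2
  [8] .#... => .  t=1,i=8
  [7] ..### => #  t=1,i=11
  [6] ..##. => #  t=0,i=4
  [5] ..#.# => #  t=0,i=11
  [4] ..#.. => .  t=3,i=11
  [3] ...## => .  t=1,i=10
  [2] ...#. => .  t=2,i=4
  [1] ....# => #  t=2,i=3
  [0] ..... => .  t=4,i=0
  bits 00100000111110001010011011100010 = 553166562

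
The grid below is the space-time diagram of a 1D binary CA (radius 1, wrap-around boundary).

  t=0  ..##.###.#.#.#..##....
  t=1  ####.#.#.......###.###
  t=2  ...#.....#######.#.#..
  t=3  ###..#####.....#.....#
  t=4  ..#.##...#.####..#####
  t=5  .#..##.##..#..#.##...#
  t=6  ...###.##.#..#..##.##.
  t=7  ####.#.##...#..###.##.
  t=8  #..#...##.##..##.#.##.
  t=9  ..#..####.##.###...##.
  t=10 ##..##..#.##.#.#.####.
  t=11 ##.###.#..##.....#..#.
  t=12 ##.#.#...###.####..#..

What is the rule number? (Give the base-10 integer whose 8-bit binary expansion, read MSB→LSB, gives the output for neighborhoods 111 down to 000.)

75

  ###|.  b7=0 t=0,i=6
  ##.|#  b6=1 t=0,i=3
  #.#|.  b5=0 t=0,i=4
  #..|.  b4=0 t=0,i=14
  .##|#  b3=1 t=0,i=2
  .#.|.  b2=0 t=0,i=9
  ..#|#  b1=1 t=0,i=1
  ...|#  b0=1 t=0,i=0
  bits 01001011 = 75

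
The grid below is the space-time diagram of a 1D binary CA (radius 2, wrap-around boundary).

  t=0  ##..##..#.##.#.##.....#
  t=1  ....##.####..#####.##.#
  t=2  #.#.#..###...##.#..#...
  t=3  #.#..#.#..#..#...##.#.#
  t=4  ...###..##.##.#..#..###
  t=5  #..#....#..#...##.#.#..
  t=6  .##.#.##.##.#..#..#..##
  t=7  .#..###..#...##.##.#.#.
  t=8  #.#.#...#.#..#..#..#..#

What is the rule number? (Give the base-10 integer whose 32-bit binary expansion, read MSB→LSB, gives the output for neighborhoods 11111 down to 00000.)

1105501159

  ##### -> .   bit 31 = 0  t=1,i=15
  ####. -> #   bit 30 = 1  t=1,i=9
  ###.# -> .   bit 29 = 0  t=1,i=17
  ###.. -> .   bit 28 = 0  t=0,i=1
  ##.## -> .   bit 27 = 0  t=1,i=6
  ##.#. -> .   bit 26 = 0  t=0,i=12
  ##..# -> .   bit 25 = 0  t=0,i=2
  ##... -> #   bit 24 = 1  t=0,i=17
  #.### -> #   bit 23 = 1  t=1,i=7
  #.##. -> #   bit 22 = 1  t=0,i=10
  #.#.# -> #   bit 21 = 1  t=0,i=13
  #.#.. -> .   bit 20 = 0  t=1,i=22
  #..## -> .   bit 19 = 0  t=0,i=3
  #..#. -> #   bit 18 = 1  t=0,i=7
  #...# -> .   bit 17 = 0  t=2,i=11
  #.... -> .   bit 16 = 0  t=0,i=18
  .#### -> #   bit 15 = 1  t=1,i=8
  .###. -> .   bit 14 = 0  t=0,i=0
  .##.# -> .   bit 13 = 0  t=0,i=11
  .##.. -> #   bit 12 = 1  t=0,i=5
  .#.## -> #   bit 11 = 1  t=0,i=9
  .#.#. -> .   bit 10 = 0  t=2,i=1
  .#..# -> #   bit 9 = 1  t=2,i=5
  .#... -> #   bit 8 = 1  t=1,i=0
  ..### -> #   bit 7 = 1  t=0,i=22
  ..##. -> #   bit 6 = 1  t=0,i=4
  ..#.# -> #   bit 5 = 1  t=0,i=8
  ..#.. -> .   bit 4 = 0  t=2,i=19
  ...## -> .   bit 3 = 0  t=0,i=21
  ...#. -> #   bit 2 = 1  t=2,i=22
  ....# -> #   bit 1 = 1  t=0,i=20
  ..... -> #   bit 0 = 1  t=0,i=19
  bits 01000001111001001001101111100111 = 1105501159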